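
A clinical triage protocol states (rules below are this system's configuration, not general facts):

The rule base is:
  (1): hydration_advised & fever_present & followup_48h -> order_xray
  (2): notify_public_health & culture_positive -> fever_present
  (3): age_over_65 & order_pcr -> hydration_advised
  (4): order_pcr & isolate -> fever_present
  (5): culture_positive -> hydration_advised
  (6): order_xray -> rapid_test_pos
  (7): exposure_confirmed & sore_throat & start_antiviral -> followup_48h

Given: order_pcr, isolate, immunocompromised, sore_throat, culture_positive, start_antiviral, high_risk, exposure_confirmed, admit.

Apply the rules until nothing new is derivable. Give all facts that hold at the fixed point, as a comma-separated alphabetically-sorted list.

admit, culture_positive, exposure_confirmed, fever_present, followup_48h, high_risk, hydration_advised, immunocompromised, isolate, order_pcr, order_xray, rapid_test_pos, sore_throat, start_antiviral

[1] (4) [order_pcr & isolate -> fever_present]; (5) [culture_positive -> hydration_advised]; (7) [exposure_confirmed & sore_throat & start_antiviral -> followup_48h]. ⇒ new: fever_present, hydration_advised, followup_48h.
[2] (1) [hydration_advised & fever_present & followup_48h -> order_xray]. ⇒ new: order_xray.
[3] (6) [order_xray -> rapid_test_pos]. ⇒ new: rapid_test_pos.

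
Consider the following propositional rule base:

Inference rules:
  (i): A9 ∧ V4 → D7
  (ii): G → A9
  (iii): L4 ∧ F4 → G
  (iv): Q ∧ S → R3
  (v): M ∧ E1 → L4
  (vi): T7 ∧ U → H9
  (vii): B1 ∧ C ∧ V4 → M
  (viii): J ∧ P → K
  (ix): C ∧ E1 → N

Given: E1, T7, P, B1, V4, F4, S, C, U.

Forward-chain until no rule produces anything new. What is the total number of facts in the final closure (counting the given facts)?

16

[1] (vi) [T7 ∧ U → H9]; (vii) [B1 ∧ C ∧ V4 → M]; (ix) [C ∧ E1 → N]. ⇒ new: H9, M, N.
[2] (v) [M ∧ E1 → L4]. ⇒ new: L4.
[3] (iii) [L4 ∧ F4 → G]. ⇒ new: G.
[4] (ii) [G → A9]. ⇒ new: A9.
[5] (i) [A9 ∧ V4 → D7]. ⇒ new: D7.
Closure: {A9, B1, C, D7, E1, F4, G, H9, L4, M, N, P, S, T7, U, V4} — 16 facts.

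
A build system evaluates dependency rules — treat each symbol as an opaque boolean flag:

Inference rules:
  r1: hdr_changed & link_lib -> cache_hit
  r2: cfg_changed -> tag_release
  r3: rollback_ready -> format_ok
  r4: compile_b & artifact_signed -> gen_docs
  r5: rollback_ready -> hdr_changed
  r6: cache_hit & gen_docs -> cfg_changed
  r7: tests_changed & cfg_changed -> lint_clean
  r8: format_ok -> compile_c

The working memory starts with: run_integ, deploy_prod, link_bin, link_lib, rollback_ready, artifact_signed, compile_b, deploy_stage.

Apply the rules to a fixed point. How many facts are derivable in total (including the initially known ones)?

15

Round 1 — r3, r4, r5, derive format_ok, gen_docs, hdr_changed.
Round 2 — r1, r8, derive cache_hit, compile_c.
Round 3 — r6, derive cfg_changed.
Round 4 — r2, derive tag_release.
Closure: {artifact_signed, cache_hit, cfg_changed, compile_b, compile_c, deploy_prod, deploy_stage, format_ok, gen_docs, hdr_changed, link_bin, link_lib, rollback_ready, run_integ, tag_release} — 15 facts.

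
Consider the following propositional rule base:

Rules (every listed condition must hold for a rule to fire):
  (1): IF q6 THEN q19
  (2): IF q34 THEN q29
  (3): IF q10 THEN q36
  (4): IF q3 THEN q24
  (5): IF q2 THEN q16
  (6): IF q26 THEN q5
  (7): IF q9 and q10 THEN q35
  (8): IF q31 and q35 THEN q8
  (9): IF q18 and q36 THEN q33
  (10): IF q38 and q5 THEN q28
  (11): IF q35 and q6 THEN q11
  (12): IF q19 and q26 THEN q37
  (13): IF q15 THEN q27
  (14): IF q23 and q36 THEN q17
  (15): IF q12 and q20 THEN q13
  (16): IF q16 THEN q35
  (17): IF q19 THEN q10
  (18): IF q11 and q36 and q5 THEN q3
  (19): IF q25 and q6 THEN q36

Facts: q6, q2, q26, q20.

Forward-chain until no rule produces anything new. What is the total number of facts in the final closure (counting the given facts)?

14

[1] (1) [IF q6 THEN q19]; (5) [IF q2 THEN q16]; (6) [IF q26 THEN q5]. ⇒ new: q19, q16, q5.
[2] (12) [IF q19 and q26 THEN q37]; (16) [IF q16 THEN q35]; (17) [IF q19 THEN q10]. ⇒ new: q37, q35, q10.
[3] (3) [IF q10 THEN q36]; (11) [IF q35 and q6 THEN q11]. ⇒ new: q36, q11.
[4] (18) [IF q11 and q36 and q5 THEN q3]. ⇒ new: q3.
[5] (4) [IF q3 THEN q24]. ⇒ new: q24.
Closure: {q10, q11, q16, q19, q2, q20, q24, q26, q3, q35, q36, q37, q5, q6} — 14 facts.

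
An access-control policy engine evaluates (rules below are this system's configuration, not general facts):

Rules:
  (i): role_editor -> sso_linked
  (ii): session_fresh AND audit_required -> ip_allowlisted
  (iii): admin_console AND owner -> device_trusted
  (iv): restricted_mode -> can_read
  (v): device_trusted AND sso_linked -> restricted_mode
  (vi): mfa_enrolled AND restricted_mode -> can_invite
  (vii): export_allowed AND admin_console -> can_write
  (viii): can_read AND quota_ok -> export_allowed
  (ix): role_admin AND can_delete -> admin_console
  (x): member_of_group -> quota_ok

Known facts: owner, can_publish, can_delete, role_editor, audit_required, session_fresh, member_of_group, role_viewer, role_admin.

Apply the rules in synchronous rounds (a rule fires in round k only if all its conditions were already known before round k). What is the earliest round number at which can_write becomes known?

6

Round 1: (i) [role_editor -> sso_linked]; (ii) [session_fresh AND audit_required -> ip_allowlisted]; (ix) [role_admin AND can_delete -> admin_console]; (x) [member_of_group -> quota_ok]. New: sso_linked, ip_allowlisted, admin_console, quota_ok.
Round 2: (iii) [admin_console AND owner -> device_trusted]. New: device_trusted.
Round 3: (v) [device_trusted AND sso_linked -> restricted_mode]. New: restricted_mode.
Round 4: (iv) [restricted_mode -> can_read]. New: can_read.
Round 5: (viii) [can_read AND quota_ok -> export_allowed]. New: export_allowed.
Round 6: (vii) [export_allowed AND admin_console -> can_write]. New: can_write.
can_write first appears in round 6.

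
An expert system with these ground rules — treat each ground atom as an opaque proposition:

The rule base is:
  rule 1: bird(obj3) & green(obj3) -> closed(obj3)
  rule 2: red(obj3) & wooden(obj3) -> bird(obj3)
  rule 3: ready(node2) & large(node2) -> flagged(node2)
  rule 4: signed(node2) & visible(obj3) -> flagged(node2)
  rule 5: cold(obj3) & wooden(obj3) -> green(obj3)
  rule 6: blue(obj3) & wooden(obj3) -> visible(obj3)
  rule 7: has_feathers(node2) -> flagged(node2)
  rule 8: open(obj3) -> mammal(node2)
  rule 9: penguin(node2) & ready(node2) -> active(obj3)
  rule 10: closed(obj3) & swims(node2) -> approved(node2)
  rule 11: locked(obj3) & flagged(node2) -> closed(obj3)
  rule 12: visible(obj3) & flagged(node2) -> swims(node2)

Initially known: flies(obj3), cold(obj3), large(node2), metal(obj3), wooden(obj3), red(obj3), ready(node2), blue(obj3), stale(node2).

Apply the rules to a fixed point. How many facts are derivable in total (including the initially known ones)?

16

[1] rule 2 [red(obj3) & wooden(obj3) -> bird(obj3)]; rule 3 [ready(node2) & large(node2) -> flagged(node2)]; rule 5 [cold(obj3) & wooden(obj3) -> green(obj3)]; rule 6 [blue(obj3) & wooden(obj3) -> visible(obj3)]. ⇒ new: bird(obj3), flagged(node2), green(obj3), visible(obj3).
[2] rule 1 [bird(obj3) & green(obj3) -> closed(obj3)]; rule 12 [visible(obj3) & flagged(node2) -> swims(node2)]. ⇒ new: closed(obj3), swims(node2).
[3] rule 10 [closed(obj3) & swims(node2) -> approved(node2)]. ⇒ new: approved(node2).
Closure: {approved(node2), bird(obj3), blue(obj3), closed(obj3), cold(obj3), flagged(node2), flies(obj3), green(obj3), large(node2), metal(obj3), ready(node2), red(obj3), stale(node2), swims(node2), visible(obj3), wooden(obj3)} — 16 facts.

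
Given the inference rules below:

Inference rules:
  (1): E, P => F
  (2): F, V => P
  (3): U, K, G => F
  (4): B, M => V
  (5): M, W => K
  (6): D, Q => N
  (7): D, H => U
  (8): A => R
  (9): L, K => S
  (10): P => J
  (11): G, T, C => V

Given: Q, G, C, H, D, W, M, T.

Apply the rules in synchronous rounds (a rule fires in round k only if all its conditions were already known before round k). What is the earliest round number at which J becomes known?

4

Round 1 — (5), (6), (7), (11), derive K, N, U, V.
Round 2 — (3), derive F.
Round 3 — (2), derive P.
Round 4 — (10), derive J.
J first appears in round 4.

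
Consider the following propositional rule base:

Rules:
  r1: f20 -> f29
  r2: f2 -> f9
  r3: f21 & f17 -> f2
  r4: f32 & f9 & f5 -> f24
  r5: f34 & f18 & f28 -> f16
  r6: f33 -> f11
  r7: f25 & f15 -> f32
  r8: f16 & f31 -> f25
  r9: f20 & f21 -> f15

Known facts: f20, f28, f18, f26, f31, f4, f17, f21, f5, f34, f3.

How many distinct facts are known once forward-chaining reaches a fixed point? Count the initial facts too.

Round 1 fires r1, r3, r5, r9, giving f29, f2, f16, f15.
Round 2 fires r2, r8, giving f9, f25.
Round 3 fires r7, giving f32.
Round 4 fires r4, giving f24.
Closure: {f15, f16, f17, f18, f2, f20, f21, f24, f25, f26, f28, f29, f3, f31, f32, f34, f4, f5, f9} — 19 facts.

19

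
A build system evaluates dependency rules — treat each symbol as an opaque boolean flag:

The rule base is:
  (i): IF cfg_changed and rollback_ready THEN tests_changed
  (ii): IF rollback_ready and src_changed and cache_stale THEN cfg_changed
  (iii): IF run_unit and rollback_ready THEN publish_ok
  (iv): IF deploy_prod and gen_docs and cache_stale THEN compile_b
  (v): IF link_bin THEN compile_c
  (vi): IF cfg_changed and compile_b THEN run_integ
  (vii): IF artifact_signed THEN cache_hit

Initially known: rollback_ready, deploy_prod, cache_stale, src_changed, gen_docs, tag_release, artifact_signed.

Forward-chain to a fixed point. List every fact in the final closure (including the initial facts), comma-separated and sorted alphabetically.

artifact_signed, cache_hit, cache_stale, cfg_changed, compile_b, deploy_prod, gen_docs, rollback_ready, run_integ, src_changed, tag_release, tests_changed

[1] (ii) [IF rollback_ready and src_changed and cache_stale THEN cfg_changed]; (iv) [IF deploy_prod and gen_docs and cache_stale THEN compile_b]; (vii) [IF artifact_signed THEN cache_hit]. ⇒ new: cfg_changed, compile_b, cache_hit.
[2] (i) [IF cfg_changed and rollback_ready THEN tests_changed]; (vi) [IF cfg_changed and compile_b THEN run_integ]. ⇒ new: tests_changed, run_integ.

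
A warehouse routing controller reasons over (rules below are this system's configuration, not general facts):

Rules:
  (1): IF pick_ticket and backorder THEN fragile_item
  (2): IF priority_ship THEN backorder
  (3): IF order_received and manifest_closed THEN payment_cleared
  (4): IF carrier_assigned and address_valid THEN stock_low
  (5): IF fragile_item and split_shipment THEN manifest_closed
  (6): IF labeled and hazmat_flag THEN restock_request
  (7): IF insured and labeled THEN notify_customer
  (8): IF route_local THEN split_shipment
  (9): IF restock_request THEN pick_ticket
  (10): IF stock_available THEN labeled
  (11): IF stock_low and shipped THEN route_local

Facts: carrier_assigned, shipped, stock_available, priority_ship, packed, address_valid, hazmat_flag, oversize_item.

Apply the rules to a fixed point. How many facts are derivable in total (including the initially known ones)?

17

Round 1: (2) [IF priority_ship THEN backorder]; (4) [IF carrier_assigned and address_valid THEN stock_low]; (10) [IF stock_available THEN labeled]. New: backorder, stock_low, labeled.
Round 2: (6) [IF labeled and hazmat_flag THEN restock_request]; (11) [IF stock_low and shipped THEN route_local]. New: restock_request, route_local.
Round 3: (8) [IF route_local THEN split_shipment]; (9) [IF restock_request THEN pick_ticket]. New: split_shipment, pick_ticket.
Round 4: (1) [IF pick_ticket and backorder THEN fragile_item]. New: fragile_item.
Round 5: (5) [IF fragile_item and split_shipment THEN manifest_closed]. New: manifest_closed.
Closure: {address_valid, backorder, carrier_assigned, fragile_item, hazmat_flag, labeled, manifest_closed, oversize_item, packed, pick_ticket, priority_ship, restock_request, route_local, shipped, split_shipment, stock_available, stock_low} — 17 facts.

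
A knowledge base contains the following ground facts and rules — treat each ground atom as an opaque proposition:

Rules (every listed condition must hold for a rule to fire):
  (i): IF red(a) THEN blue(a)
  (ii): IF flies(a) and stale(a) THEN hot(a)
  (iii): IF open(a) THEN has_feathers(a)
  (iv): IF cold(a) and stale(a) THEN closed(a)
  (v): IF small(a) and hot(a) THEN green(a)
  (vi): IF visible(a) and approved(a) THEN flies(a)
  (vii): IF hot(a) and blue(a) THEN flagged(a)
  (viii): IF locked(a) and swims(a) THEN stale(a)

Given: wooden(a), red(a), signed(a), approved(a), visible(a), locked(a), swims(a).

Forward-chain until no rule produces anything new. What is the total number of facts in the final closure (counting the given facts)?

Round 1 — (i), (vi), (viii), derive blue(a), flies(a), stale(a).
Round 2 — (ii), derive hot(a).
Round 3 — (vii), derive flagged(a).
Closure: {approved(a), blue(a), flagged(a), flies(a), hot(a), locked(a), red(a), signed(a), stale(a), swims(a), visible(a), wooden(a)} — 12 facts.

12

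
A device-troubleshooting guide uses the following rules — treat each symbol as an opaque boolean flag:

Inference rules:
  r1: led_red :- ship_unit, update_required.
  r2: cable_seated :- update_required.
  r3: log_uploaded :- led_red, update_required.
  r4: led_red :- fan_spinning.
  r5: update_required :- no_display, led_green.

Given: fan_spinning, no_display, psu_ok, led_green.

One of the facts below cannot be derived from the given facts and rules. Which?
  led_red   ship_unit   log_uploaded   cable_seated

Round 1 fires r4, r5, giving led_red, update_required.
Round 2 fires r2, r3, giving cable_seated, log_uploaded.
Derived: led_red (round 1), log_uploaded (round 2), cable_seated (round 2). ship_unit never appears in any round.

ship_unit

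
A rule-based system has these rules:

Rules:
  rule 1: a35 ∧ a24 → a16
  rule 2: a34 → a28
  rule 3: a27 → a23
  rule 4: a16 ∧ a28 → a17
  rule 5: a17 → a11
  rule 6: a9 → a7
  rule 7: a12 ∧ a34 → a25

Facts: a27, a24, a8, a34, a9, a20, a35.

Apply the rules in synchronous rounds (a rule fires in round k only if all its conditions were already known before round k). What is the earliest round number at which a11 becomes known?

3

[1] rule 1 [a35 ∧ a24 → a16]; rule 2 [a34 → a28]; rule 3 [a27 → a23]; rule 6 [a9 → a7]. ⇒ new: a16, a28, a23, a7.
[2] rule 4 [a16 ∧ a28 → a17]. ⇒ new: a17.
[3] rule 5 [a17 → a11]. ⇒ new: a11.
a11 first appears in round 3.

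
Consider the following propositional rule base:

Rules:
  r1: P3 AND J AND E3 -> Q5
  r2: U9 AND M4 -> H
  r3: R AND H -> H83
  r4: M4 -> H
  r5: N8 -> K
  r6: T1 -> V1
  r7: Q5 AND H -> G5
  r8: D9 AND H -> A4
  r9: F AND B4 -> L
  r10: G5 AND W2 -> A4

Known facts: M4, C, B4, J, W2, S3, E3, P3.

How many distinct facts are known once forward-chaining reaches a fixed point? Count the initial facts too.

Round 1 fires r1, r4, giving Q5, H.
Round 2 fires r7, giving G5.
Round 3 fires r10, giving A4.
Closure: {A4, B4, C, E3, G5, H, J, M4, P3, Q5, S3, W2} — 12 facts.

12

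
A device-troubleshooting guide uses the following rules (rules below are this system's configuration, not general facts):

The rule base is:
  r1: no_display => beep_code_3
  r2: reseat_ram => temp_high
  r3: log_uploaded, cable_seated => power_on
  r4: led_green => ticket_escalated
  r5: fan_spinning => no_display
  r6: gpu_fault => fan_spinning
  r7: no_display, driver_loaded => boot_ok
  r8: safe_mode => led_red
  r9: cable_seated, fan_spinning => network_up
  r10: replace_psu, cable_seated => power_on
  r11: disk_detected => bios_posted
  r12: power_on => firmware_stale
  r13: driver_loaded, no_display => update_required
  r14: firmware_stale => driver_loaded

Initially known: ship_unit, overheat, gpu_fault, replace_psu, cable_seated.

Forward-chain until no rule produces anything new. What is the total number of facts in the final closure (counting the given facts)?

14

Round 1: r6 [gpu_fault => fan_spinning]; r10 [replace_psu, cable_seated => power_on]. Adds fan_spinning, power_on.
Round 2: r5 [fan_spinning => no_display]; r9 [cable_seated, fan_spinning => network_up]; r12 [power_on => firmware_stale]. Adds no_display, network_up, firmware_stale.
Round 3: r1 [no_display => beep_code_3]; r14 [firmware_stale => driver_loaded]. Adds beep_code_3, driver_loaded.
Round 4: r7 [no_display, driver_loaded => boot_ok]; r13 [driver_loaded, no_display => update_required]. Adds boot_ok, update_required.
Closure: {beep_code_3, boot_ok, cable_seated, driver_loaded, fan_spinning, firmware_stale, gpu_fault, network_up, no_display, overheat, power_on, replace_psu, ship_unit, update_required} — 14 facts.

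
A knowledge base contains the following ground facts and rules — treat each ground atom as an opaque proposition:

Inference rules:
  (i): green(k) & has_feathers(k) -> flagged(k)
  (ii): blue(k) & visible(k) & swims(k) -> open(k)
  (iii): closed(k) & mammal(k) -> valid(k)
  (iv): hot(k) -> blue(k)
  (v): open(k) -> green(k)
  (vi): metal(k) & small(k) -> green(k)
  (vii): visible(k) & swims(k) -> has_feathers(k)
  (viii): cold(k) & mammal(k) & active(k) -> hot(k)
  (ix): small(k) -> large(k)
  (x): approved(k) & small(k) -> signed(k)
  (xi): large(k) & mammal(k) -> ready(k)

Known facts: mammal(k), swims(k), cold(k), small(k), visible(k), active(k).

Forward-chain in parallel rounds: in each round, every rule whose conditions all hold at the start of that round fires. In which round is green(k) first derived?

4

[1] (vii) [visible(k) & swims(k) -> has_feathers(k)]; (viii) [cold(k) & mammal(k) & active(k) -> hot(k)]; (ix) [small(k) -> large(k)]. ⇒ new: has_feathers(k), hot(k), large(k).
[2] (iv) [hot(k) -> blue(k)]; (xi) [large(k) & mammal(k) -> ready(k)]. ⇒ new: blue(k), ready(k).
[3] (ii) [blue(k) & visible(k) & swims(k) -> open(k)]. ⇒ new: open(k).
[4] (v) [open(k) -> green(k)]. ⇒ new: green(k).
green(k) first appears in round 4.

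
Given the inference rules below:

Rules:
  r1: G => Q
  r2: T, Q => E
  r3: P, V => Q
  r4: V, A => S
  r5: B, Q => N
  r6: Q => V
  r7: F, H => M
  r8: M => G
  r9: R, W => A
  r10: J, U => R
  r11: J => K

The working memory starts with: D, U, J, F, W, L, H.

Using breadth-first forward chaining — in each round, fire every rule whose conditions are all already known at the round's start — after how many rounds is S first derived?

5

Round 1 fires r7, r10, r11, giving M, R, K.
Round 2 fires r8, r9, giving G, A.
Round 3 fires r1, giving Q.
Round 4 fires r6, giving V.
Round 5 fires r4, giving S.
S first appears in round 5.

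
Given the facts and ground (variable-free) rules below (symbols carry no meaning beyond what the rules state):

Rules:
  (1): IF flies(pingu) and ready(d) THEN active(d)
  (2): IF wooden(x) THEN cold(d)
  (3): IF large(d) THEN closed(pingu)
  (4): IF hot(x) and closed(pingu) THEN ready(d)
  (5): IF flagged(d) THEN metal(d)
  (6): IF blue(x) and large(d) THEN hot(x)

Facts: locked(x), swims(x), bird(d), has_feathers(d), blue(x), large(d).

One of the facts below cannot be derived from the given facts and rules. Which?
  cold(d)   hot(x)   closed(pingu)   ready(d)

cold(d)

Round 1 fires (3), (6), giving closed(pingu), hot(x).
Round 2 fires (4), giving ready(d).
Derived: closed(pingu) (round 1), ready(d) (round 2), hot(x) (round 1). cold(d) never appears in any round.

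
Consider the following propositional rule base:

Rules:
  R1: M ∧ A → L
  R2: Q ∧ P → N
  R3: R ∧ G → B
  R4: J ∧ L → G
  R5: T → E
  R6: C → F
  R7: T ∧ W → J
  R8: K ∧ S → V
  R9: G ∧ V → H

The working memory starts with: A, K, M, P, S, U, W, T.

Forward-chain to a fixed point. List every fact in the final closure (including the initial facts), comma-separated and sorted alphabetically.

Round 1 fires R1, R5, R7, R8, giving L, E, J, V.
Round 2 fires R4, giving G.
Round 3 fires R9, giving H.

A, E, G, H, J, K, L, M, P, S, T, U, V, W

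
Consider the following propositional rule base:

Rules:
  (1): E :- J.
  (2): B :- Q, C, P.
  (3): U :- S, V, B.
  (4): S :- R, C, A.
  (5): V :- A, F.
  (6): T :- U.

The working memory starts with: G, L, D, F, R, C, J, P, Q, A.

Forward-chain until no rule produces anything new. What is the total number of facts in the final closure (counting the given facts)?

Round 1: (1) [E :- J.]; (2) [B :- Q, C, P.]; (4) [S :- R, C, A.]; (5) [V :- A, F.]. New: E, B, S, V.
Round 2: (3) [U :- S, V, B.]. New: U.
Round 3: (6) [T :- U.]. New: T.
Closure: {A, B, C, D, E, F, G, J, L, P, Q, R, S, T, U, V} — 16 facts.

16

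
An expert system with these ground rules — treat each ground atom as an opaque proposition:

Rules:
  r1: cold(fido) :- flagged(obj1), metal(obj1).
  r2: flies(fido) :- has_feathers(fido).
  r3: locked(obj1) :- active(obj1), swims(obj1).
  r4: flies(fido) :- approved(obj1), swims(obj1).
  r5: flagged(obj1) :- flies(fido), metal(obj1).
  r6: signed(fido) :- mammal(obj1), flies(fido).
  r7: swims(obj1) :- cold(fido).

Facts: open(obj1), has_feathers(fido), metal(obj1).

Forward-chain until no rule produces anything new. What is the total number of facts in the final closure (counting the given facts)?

[1] r2 [flies(fido) :- has_feathers(fido).]. ⇒ new: flies(fido).
[2] r5 [flagged(obj1) :- flies(fido), metal(obj1).]. ⇒ new: flagged(obj1).
[3] r1 [cold(fido) :- flagged(obj1), metal(obj1).]. ⇒ new: cold(fido).
[4] r7 [swims(obj1) :- cold(fido).]. ⇒ new: swims(obj1).
Closure: {cold(fido), flagged(obj1), flies(fido), has_feathers(fido), metal(obj1), open(obj1), swims(obj1)} — 7 facts.

7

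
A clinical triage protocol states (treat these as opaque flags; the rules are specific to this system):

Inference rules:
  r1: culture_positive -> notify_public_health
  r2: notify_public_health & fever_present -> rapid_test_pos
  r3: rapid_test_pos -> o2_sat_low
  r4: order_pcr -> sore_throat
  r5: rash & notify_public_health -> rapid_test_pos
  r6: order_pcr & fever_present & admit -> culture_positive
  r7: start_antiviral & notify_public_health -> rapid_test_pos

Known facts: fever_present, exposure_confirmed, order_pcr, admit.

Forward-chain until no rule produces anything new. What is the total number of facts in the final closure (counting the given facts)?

[1] r4 [order_pcr -> sore_throat]; r6 [order_pcr & fever_present & admit -> culture_positive]. ⇒ new: sore_throat, culture_positive.
[2] r1 [culture_positive -> notify_public_health]. ⇒ new: notify_public_health.
[3] r2 [notify_public_health & fever_present -> rapid_test_pos]. ⇒ new: rapid_test_pos.
[4] r3 [rapid_test_pos -> o2_sat_low]. ⇒ new: o2_sat_low.
Closure: {admit, culture_positive, exposure_confirmed, fever_present, notify_public_health, o2_sat_low, order_pcr, rapid_test_pos, sore_throat} — 9 facts.

9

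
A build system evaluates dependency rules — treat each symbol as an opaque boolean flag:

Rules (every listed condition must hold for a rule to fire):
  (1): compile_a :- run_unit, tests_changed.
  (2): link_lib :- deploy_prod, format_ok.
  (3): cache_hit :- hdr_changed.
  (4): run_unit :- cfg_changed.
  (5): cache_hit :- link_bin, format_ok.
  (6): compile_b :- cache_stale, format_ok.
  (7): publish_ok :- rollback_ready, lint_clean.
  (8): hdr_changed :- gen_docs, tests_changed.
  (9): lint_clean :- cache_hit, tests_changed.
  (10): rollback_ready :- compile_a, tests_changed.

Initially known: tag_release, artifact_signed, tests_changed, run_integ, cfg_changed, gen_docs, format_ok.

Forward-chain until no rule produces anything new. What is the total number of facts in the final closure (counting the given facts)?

[1] (4) [run_unit :- cfg_changed.]; (8) [hdr_changed :- gen_docs, tests_changed.]. ⇒ new: run_unit, hdr_changed.
[2] (1) [compile_a :- run_unit, tests_changed.]; (3) [cache_hit :- hdr_changed.]. ⇒ new: compile_a, cache_hit.
[3] (9) [lint_clean :- cache_hit, tests_changed.]; (10) [rollback_ready :- compile_a, tests_changed.]. ⇒ new: lint_clean, rollback_ready.
[4] (7) [publish_ok :- rollback_ready, lint_clean.]. ⇒ new: publish_ok.
Closure: {artifact_signed, cache_hit, cfg_changed, compile_a, format_ok, gen_docs, hdr_changed, lint_clean, publish_ok, rollback_ready, run_integ, run_unit, tag_release, tests_changed} — 14 facts.

14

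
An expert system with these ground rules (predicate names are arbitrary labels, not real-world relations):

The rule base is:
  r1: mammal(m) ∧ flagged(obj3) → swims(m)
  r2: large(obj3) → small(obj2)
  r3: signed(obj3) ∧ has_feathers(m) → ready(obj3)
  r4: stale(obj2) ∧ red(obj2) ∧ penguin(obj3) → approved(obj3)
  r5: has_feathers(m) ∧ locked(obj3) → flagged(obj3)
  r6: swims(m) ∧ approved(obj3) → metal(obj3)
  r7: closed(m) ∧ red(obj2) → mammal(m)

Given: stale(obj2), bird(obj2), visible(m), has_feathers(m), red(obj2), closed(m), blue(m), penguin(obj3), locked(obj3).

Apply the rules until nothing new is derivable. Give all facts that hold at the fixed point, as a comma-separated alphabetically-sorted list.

Round 1: r4 [stale(obj2) ∧ red(obj2) ∧ penguin(obj3) → approved(obj3)]; r5 [has_feathers(m) ∧ locked(obj3) → flagged(obj3)]; r7 [closed(m) ∧ red(obj2) → mammal(m)]. New: approved(obj3), flagged(obj3), mammal(m).
Round 2: r1 [mammal(m) ∧ flagged(obj3) → swims(m)]. New: swims(m).
Round 3: r6 [swims(m) ∧ approved(obj3) → metal(obj3)]. New: metal(obj3).

approved(obj3), bird(obj2), blue(m), closed(m), flagged(obj3), has_feathers(m), locked(obj3), mammal(m), metal(obj3), penguin(obj3), red(obj2), stale(obj2), swims(m), visible(m)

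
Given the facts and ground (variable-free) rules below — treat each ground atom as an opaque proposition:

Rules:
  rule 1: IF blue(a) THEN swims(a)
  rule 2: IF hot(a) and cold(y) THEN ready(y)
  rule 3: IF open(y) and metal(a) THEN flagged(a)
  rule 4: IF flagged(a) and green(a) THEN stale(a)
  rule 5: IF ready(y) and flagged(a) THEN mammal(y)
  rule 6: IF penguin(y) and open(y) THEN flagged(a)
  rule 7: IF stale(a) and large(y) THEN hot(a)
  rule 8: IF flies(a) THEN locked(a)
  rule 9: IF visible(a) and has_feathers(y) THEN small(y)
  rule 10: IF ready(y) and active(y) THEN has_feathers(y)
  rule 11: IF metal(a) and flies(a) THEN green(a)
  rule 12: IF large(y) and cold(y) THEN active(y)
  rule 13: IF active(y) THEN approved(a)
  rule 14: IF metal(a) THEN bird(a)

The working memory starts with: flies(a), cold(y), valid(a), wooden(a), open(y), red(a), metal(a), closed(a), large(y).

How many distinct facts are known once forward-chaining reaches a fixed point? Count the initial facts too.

20

Round 1 — rule 3, rule 8, rule 11, rule 12, rule 14, derive flagged(a), locked(a), green(a), active(y), bird(a).
Round 2 — rule 4, rule 13, derive stale(a), approved(a).
Round 3 — rule 7, derive hot(a).
Round 4 — rule 2, derive ready(y).
Round 5 — rule 5, rule 10, derive mammal(y), has_feathers(y).
Closure: {active(y), approved(a), bird(a), closed(a), cold(y), flagged(a), flies(a), green(a), has_feathers(y), hot(a), large(y), locked(a), mammal(y), metal(a), open(y), ready(y), red(a), stale(a), valid(a), wooden(a)} — 20 facts.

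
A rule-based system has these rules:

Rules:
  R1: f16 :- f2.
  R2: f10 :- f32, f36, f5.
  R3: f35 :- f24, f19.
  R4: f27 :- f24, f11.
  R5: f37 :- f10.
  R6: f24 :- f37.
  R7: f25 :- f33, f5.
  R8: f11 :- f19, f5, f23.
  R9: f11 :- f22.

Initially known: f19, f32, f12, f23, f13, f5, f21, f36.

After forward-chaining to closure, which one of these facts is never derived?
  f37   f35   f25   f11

f25

Round 1: R2 [f10 :- f32, f36, f5.]; R8 [f11 :- f19, f5, f23.]. New: f10, f11.
Round 2: R5 [f37 :- f10.]. New: f37.
Round 3: R6 [f24 :- f37.]. New: f24.
Round 4: R3 [f35 :- f24, f19.]; R4 [f27 :- f24, f11.]. New: f35, f27.
Derived: f35 (round 4), f11 (round 1), f37 (round 2). f25 never appears in any round.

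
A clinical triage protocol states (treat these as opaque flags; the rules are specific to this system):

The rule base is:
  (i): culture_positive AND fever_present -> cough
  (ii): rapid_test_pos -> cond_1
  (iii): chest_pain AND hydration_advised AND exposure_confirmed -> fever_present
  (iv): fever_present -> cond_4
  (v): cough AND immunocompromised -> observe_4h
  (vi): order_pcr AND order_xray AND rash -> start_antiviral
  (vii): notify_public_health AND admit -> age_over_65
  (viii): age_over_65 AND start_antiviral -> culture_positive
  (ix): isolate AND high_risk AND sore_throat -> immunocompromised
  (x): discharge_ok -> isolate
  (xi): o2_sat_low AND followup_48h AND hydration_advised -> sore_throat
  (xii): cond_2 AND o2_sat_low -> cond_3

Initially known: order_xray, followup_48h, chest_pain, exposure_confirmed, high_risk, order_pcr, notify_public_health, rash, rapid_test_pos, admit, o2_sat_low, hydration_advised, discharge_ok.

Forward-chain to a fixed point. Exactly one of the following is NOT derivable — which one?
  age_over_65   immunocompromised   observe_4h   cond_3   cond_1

cond_3

[1] (ii) [rapid_test_pos -> cond_1]; (iii) [chest_pain AND hydration_advised AND exposure_confirmed -> fever_present]; (vi) [order_pcr AND order_xray AND rash -> start_antiviral]; (vii) [notify_public_health AND admit -> age_over_65]; (x) [discharge_ok -> isolate]; (xi) [o2_sat_low AND followup_48h AND hydration_advised -> sore_throat]. ⇒ new: cond_1, fever_present, start_antiviral, age_over_65, isolate, sore_throat.
[2] (iv) [fever_present -> cond_4]; (viii) [age_over_65 AND start_antiviral -> culture_positive]; (ix) [isolate AND high_risk AND sore_throat -> immunocompromised]. ⇒ new: cond_4, culture_positive, immunocompromised.
[3] (i) [culture_positive AND fever_present -> cough]. ⇒ new: cough.
[4] (v) [cough AND immunocompromised -> observe_4h]. ⇒ new: observe_4h.
Derived: age_over_65 (round 1), observe_4h (round 4), cond_1 (round 1), immunocompromised (round 2). cond_3 never appears in any round.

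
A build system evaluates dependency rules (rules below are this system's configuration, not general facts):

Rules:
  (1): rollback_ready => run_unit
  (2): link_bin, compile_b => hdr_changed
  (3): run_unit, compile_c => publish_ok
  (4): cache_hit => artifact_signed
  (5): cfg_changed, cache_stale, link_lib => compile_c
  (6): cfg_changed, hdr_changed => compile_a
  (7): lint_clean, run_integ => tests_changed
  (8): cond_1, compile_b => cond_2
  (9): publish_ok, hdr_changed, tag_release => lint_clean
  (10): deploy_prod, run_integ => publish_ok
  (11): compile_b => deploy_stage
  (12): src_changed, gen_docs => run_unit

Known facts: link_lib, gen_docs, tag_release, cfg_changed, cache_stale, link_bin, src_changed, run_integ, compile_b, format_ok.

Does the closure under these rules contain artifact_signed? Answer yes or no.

no

Round 1: (2) [link_bin, compile_b => hdr_changed]; (5) [cfg_changed, cache_stale, link_lib => compile_c]; (11) [compile_b => deploy_stage]; (12) [src_changed, gen_docs => run_unit]. New: hdr_changed, compile_c, deploy_stage, run_unit.
Round 2: (3) [run_unit, compile_c => publish_ok]; (6) [cfg_changed, hdr_changed => compile_a]. New: publish_ok, compile_a.
Round 3: (9) [publish_ok, hdr_changed, tag_release => lint_clean]. New: lint_clean.
Round 4: (7) [lint_clean, run_integ => tests_changed]. New: tests_changed.
Fixed point reached. artifact_signed is concluded only by (4); (4) needs cache_hit (never derived).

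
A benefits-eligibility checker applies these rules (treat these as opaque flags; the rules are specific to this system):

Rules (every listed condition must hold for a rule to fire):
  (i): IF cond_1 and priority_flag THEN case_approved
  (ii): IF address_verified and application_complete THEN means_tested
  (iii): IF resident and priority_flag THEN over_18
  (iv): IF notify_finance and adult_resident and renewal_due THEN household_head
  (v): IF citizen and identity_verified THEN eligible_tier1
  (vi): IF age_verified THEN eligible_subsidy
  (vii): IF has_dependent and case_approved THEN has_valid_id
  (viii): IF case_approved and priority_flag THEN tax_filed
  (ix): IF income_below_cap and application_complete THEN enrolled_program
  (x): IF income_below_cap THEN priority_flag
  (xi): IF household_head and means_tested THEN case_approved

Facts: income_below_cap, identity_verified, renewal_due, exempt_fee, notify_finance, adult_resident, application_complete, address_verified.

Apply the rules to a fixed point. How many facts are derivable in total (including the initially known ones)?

14

Round 1: (ii) [IF address_verified and application_complete THEN means_tested]; (iv) [IF notify_finance and adult_resident and renewal_due THEN household_head]; (ix) [IF income_below_cap and application_complete THEN enrolled_program]; (x) [IF income_below_cap THEN priority_flag]. New: means_tested, household_head, enrolled_program, priority_flag.
Round 2: (xi) [IF household_head and means_tested THEN case_approved]. New: case_approved.
Round 3: (viii) [IF case_approved and priority_flag THEN tax_filed]. New: tax_filed.
Closure: {address_verified, adult_resident, application_complete, case_approved, enrolled_program, exempt_fee, household_head, identity_verified, income_below_cap, means_tested, notify_finance, priority_flag, renewal_due, tax_filed} — 14 facts.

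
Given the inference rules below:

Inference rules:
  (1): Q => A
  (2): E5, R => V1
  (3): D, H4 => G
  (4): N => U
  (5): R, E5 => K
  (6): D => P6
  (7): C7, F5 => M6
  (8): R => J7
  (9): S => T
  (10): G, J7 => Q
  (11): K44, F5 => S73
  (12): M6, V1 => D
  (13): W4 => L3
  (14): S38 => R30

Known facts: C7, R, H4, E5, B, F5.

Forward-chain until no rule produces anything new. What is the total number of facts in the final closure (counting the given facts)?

Round 1 fires (2), (5), (7), (8), giving V1, K, M6, J7.
Round 2 fires (12), giving D.
Round 3 fires (3), (6), giving G, P6.
Round 4 fires (10), giving Q.
Round 5 fires (1), giving A.
Closure: {A, B, C7, D, E5, F5, G, H4, J7, K, M6, P6, Q, R, V1} — 15 facts.

15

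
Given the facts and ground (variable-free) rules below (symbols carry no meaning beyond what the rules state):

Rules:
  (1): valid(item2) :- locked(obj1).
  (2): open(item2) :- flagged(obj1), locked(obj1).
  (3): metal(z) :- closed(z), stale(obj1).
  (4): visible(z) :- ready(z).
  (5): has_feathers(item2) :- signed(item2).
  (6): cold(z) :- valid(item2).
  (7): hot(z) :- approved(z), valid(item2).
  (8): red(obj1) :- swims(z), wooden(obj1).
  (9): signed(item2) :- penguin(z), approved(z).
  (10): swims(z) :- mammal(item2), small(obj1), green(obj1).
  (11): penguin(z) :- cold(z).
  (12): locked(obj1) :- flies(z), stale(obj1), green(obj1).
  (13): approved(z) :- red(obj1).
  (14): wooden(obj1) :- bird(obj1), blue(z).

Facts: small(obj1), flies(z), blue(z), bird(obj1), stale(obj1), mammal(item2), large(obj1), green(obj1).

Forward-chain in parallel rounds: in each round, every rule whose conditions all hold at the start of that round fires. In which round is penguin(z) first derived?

Round 1: (10) [swims(z) :- mammal(item2), small(obj1), green(obj1).]; (12) [locked(obj1) :- flies(z), stale(obj1), green(obj1).]; (14) [wooden(obj1) :- bird(obj1), blue(z).]. Adds swims(z), locked(obj1), wooden(obj1).
Round 2: (1) [valid(item2) :- locked(obj1).]; (8) [red(obj1) :- swims(z), wooden(obj1).]. Adds valid(item2), red(obj1).
Round 3: (6) [cold(z) :- valid(item2).]; (13) [approved(z) :- red(obj1).]. Adds cold(z), approved(z).
Round 4: (7) [hot(z) :- approved(z), valid(item2).]; (11) [penguin(z) :- cold(z).]. Adds hot(z), penguin(z).
penguin(z) first appears in round 4.

4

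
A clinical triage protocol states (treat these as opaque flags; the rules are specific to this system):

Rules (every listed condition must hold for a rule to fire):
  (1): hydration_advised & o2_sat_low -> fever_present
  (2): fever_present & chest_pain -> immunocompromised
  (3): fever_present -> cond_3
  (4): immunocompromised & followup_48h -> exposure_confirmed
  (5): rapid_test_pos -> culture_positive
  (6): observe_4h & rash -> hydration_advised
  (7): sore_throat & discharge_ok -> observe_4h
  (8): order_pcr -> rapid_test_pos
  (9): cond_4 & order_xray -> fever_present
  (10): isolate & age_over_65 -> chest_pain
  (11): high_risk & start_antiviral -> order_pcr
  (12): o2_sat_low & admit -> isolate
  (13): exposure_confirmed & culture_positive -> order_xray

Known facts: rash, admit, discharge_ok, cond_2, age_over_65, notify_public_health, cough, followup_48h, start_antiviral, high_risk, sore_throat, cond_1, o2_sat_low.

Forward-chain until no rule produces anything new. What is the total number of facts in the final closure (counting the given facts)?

Round 1 fires (7), (11), (12), giving observe_4h, order_pcr, isolate.
Round 2 fires (6), (8), (10), giving hydration_advised, rapid_test_pos, chest_pain.
Round 3 fires (1), (5), giving fever_present, culture_positive.
Round 4 fires (2), (3), giving immunocompromised, cond_3.
Round 5 fires (4), giving exposure_confirmed.
Round 6 fires (13), giving order_xray.
Closure: {admit, age_over_65, chest_pain, cond_1, cond_2, cond_3, cough, culture_positive, discharge_ok, exposure_confirmed, fever_present, followup_48h, high_risk, hydration_advised, immunocompromised, isolate, notify_public_health, o2_sat_low, observe_4h, order_pcr, order_xray, rapid_test_pos, rash, sore_throat, start_antiviral} — 25 facts.

25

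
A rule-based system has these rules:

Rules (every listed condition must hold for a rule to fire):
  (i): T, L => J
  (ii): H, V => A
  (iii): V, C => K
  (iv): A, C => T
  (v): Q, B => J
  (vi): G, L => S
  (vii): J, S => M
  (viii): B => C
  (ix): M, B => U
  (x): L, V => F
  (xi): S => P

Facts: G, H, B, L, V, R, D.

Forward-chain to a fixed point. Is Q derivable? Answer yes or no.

Round 1: (ii) [H, V => A]; (vi) [G, L => S]; (viii) [B => C]; (x) [L, V => F]. Adds A, S, C, F.
Round 2: (iii) [V, C => K]; (iv) [A, C => T]; (xi) [S => P]. Adds K, T, P.
Round 3: (i) [T, L => J]. Adds J.
Round 4: (vii) [J, S => M]. Adds M.
Round 5: (ix) [M, B => U]. Adds U.
Fixed point reached. No rule has Q as a consequent, and it is not given.

no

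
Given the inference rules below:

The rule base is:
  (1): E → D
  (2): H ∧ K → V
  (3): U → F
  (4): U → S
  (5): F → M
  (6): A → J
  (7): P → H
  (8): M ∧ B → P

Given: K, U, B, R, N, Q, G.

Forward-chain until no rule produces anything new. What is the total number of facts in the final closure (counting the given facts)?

13

Round 1 fires (3), (4), giving F, S.
Round 2 fires (5), giving M.
Round 3 fires (8), giving P.
Round 4 fires (7), giving H.
Round 5 fires (2), giving V.
Closure: {B, F, G, H, K, M, N, P, Q, R, S, U, V} — 13 facts.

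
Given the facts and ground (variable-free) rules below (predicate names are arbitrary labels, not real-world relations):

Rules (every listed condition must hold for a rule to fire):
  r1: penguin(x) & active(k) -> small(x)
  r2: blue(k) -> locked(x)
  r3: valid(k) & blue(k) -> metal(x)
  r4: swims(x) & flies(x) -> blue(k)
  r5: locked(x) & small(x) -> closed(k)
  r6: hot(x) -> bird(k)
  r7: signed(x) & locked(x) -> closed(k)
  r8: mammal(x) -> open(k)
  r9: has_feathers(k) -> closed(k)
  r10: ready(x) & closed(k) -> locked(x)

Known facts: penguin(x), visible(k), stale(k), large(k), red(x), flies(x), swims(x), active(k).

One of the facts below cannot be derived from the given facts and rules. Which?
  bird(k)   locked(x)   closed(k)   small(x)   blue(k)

Round 1: r1 [penguin(x) & active(k) -> small(x)]; r4 [swims(x) & flies(x) -> blue(k)]. Adds small(x), blue(k).
Round 2: r2 [blue(k) -> locked(x)]. Adds locked(x).
Round 3: r5 [locked(x) & small(x) -> closed(k)]. Adds closed(k).
Derived: blue(k) (round 1), closed(k) (round 3), locked(x) (round 2), small(x) (round 1). bird(k) never appears in any round.

bird(k)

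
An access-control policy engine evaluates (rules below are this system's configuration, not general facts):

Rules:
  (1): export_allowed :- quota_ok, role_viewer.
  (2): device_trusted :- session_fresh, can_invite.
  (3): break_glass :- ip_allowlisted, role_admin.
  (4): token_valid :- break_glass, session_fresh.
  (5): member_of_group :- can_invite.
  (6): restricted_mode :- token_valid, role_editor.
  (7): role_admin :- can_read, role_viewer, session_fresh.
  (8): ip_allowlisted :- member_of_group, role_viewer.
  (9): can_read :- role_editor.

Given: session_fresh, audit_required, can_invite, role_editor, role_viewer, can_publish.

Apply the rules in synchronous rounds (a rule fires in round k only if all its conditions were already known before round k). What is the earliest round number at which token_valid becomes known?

Round 1 fires (2), (5), (9), giving device_trusted, member_of_group, can_read.
Round 2 fires (7), (8), giving role_admin, ip_allowlisted.
Round 3 fires (3), giving break_glass.
Round 4 fires (4), giving token_valid.
token_valid first appears in round 4.

4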